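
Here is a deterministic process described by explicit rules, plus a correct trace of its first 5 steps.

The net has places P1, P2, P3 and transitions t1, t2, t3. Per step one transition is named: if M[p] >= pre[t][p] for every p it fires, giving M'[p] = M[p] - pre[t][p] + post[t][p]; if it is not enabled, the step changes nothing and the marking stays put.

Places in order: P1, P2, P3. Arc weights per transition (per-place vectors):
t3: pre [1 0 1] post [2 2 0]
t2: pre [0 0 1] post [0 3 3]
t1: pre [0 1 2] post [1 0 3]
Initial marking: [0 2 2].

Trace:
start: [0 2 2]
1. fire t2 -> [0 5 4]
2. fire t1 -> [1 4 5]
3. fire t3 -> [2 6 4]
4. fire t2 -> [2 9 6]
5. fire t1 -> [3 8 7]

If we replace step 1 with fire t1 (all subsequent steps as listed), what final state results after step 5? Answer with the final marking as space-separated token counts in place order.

(re-executing from step 1 with the substitution; state before step 1: [0 2 2])
1. fire t1 -> [1 1 3]
2. fire t1 -> [2 0 4]
3. fire t3 -> [3 2 3]
4. fire t2 -> [3 5 5]
5. fire t1 -> [4 4 6]

4 4 6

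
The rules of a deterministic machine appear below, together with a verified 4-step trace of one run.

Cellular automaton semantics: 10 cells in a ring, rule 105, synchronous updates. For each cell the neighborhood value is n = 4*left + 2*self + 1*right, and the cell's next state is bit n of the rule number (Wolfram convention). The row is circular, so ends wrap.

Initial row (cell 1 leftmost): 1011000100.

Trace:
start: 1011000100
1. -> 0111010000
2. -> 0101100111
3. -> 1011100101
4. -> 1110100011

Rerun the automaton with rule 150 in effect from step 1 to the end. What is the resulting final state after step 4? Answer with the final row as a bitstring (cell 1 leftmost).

1110100011

(re-executing steps 1..4 under rule 150; state before step 1: 1011000100)
1. -> 1000101111
2. -> 0101100111
3. -> 0100011010
4. -> 1110100011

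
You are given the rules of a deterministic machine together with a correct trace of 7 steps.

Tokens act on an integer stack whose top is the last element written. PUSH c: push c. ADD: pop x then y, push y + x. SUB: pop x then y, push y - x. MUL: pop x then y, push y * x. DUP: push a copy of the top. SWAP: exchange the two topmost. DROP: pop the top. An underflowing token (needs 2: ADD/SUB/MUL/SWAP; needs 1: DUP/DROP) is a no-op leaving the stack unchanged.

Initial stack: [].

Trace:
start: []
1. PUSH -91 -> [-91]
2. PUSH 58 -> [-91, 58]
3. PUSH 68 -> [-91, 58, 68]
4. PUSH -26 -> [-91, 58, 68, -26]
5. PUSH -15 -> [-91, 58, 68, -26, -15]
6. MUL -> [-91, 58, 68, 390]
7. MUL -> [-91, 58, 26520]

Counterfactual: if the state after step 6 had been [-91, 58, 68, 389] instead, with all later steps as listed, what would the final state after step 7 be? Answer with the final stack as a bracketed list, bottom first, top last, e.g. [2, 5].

state after step 6 := [-91, 58, 68, 389]
7. MUL -> [-91, 58, 26452]

[-91, 58, 26452]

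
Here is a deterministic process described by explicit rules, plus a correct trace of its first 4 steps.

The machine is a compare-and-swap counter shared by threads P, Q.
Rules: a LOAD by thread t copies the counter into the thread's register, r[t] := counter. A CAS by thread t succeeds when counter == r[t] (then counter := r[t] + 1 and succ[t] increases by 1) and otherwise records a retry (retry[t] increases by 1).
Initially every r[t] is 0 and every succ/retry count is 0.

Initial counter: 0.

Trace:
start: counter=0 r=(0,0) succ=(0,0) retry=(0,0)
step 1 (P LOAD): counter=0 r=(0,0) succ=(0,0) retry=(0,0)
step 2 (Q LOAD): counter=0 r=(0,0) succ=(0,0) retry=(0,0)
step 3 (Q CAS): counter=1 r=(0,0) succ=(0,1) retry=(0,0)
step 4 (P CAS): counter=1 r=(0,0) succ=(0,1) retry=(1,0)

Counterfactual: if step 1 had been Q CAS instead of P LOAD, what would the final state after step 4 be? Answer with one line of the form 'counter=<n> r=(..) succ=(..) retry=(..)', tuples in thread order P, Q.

(re-executing from step 1 with the substitution; state before step 1: counter=0 r=(0,0) succ=(0,0) retry=(0,0))
step 1 (Q CAS): counter=1 r=(0,0) succ=(0,1) retry=(0,0)
step 2 (Q LOAD): counter=1 r=(0,1) succ=(0,1) retry=(0,0)
step 3 (Q CAS): counter=2 r=(0,1) succ=(0,2) retry=(0,0)
step 4 (P CAS): counter=2 r=(0,1) succ=(0,2) retry=(1,0)

counter=2 r=(0,1) succ=(0,2) retry=(1,0)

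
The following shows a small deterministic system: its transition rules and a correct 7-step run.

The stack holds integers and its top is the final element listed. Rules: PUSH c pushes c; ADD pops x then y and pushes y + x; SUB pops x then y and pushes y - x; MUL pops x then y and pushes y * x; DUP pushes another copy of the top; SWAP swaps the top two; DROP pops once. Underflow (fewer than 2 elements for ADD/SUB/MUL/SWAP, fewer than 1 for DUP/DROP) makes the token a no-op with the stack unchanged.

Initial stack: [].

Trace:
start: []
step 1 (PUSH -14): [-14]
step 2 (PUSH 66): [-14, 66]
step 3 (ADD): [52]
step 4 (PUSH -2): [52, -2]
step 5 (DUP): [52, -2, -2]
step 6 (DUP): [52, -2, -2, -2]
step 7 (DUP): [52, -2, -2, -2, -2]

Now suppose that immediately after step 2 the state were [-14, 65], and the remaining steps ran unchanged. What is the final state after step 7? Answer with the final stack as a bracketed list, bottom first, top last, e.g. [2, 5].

[51, -2, -2, -2, -2]

state after step 2 := [-14, 65]
step 3 (ADD): [51]
step 4 (PUSH -2): [51, -2]
step 5 (DUP): [51, -2, -2]
step 6 (DUP): [51, -2, -2, -2]
step 7 (DUP): [51, -2, -2, -2, -2]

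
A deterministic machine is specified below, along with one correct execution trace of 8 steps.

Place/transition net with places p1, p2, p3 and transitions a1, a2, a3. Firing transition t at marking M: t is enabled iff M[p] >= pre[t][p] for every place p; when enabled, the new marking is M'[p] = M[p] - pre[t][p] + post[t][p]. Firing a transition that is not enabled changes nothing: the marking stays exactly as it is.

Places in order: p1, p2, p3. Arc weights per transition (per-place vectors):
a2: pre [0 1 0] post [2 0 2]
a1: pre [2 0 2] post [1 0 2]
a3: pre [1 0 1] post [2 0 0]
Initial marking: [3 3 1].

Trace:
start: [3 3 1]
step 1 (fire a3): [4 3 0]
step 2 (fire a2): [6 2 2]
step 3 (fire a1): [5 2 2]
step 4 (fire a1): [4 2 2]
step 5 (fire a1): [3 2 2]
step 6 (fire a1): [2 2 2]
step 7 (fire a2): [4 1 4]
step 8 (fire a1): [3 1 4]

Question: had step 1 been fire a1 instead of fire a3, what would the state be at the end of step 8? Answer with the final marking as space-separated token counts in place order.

2 1 5

(re-executing from step 1 with the substitution; state before step 1: [3 3 1])
step 1 (fire a1): [3 3 1]
step 2 (fire a2): [5 2 3]
step 3 (fire a1): [4 2 3]
step 4 (fire a1): [3 2 3]
step 5 (fire a1): [2 2 3]
step 6 (fire a1): [1 2 3]
step 7 (fire a2): [3 1 5]
step 8 (fire a1): [2 1 5]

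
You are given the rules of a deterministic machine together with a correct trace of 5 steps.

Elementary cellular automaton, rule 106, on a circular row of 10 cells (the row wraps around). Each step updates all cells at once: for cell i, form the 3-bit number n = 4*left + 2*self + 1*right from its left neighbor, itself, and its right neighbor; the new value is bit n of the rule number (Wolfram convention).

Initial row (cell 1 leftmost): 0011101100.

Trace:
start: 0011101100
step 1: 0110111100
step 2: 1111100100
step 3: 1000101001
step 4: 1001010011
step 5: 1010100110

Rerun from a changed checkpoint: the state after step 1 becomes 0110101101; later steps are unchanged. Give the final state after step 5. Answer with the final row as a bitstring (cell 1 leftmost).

state after step 1 := 0110101101
step 2: 1111011110
step 3: 1001110011
step 4: 1011010110
step 5: 0111101111

0111101111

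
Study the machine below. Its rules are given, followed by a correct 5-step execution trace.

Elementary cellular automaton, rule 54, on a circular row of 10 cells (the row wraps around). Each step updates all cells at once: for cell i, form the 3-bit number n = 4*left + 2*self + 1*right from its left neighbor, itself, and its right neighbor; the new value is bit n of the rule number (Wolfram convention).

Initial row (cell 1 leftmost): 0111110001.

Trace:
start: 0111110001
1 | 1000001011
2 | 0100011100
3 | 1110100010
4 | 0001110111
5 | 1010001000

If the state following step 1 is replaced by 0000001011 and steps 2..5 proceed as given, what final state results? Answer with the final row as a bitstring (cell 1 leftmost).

state after step 1 := 0000001011
2 | 1000011100
3 | 1100100011
4 | 0011110100
5 | 0100001110

0100001110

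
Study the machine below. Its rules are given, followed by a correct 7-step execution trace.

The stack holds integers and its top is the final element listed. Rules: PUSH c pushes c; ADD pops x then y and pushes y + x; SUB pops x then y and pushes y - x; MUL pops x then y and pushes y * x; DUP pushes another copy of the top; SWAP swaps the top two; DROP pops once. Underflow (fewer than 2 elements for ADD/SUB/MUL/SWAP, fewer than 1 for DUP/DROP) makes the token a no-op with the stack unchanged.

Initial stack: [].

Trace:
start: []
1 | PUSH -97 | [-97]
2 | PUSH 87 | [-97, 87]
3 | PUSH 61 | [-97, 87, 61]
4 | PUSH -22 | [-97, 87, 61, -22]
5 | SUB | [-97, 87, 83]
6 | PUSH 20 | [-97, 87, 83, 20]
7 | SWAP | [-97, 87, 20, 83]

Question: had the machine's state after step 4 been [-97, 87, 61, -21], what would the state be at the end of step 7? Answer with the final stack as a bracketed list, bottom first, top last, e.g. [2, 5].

state after step 4 := [-97, 87, 61, -21]
5 | SUB | [-97, 87, 82]
6 | PUSH 20 | [-97, 87, 82, 20]
7 | SWAP | [-97, 87, 20, 82]

[-97, 87, 20, 82]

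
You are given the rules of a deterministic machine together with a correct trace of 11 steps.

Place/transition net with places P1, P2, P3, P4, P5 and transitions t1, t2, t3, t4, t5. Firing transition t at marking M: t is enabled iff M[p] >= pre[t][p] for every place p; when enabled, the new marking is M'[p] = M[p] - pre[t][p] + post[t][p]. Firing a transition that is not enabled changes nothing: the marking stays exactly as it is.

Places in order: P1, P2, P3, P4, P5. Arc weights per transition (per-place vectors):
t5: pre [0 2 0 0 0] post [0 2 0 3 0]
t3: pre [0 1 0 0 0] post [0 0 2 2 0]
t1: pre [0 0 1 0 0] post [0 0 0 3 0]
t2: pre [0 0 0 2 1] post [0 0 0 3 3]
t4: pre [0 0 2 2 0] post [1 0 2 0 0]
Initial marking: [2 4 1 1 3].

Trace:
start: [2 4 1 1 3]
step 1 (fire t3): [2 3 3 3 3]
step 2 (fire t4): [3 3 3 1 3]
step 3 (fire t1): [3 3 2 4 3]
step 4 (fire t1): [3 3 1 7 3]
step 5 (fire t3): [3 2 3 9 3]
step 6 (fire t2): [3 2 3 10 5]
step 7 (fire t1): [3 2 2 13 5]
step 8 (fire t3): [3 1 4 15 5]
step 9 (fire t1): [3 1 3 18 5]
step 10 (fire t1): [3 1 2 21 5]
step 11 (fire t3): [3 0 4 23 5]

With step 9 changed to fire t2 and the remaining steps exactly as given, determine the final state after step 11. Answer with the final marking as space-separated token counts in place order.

(re-executing from step 9 with the substitution; state before step 9: [3 1 4 15 5])
step 9 (fire t2): [3 1 4 16 7]
step 10 (fire t1): [3 1 3 19 7]
step 11 (fire t3): [3 0 5 21 7]

3 0 5 21 7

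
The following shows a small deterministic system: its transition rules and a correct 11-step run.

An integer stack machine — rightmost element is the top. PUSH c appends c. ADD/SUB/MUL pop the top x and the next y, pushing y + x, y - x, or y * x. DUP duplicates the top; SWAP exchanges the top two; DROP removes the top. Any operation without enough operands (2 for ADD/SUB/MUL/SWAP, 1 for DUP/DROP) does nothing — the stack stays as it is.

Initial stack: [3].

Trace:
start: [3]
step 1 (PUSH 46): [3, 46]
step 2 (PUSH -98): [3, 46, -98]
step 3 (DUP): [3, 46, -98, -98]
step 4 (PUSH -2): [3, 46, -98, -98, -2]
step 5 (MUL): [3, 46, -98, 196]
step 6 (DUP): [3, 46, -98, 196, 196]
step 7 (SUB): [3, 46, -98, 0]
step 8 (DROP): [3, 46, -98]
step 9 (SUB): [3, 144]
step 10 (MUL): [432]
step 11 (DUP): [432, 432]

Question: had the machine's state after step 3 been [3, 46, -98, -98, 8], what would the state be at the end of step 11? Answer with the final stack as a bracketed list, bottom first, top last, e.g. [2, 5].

[3, 0, 0]

state after step 3 := [3, 46, -98, -98, 8]
step 4 (PUSH -2): [3, 46, -98, -98, 8, -2]
step 5 (MUL): [3, 46, -98, -98, -16]
step 6 (DUP): [3, 46, -98, -98, -16, -16]
step 7 (SUB): [3, 46, -98, -98, 0]
step 8 (DROP): [3, 46, -98, -98]
step 9 (SUB): [3, 46, 0]
step 10 (MUL): [3, 0]
step 11 (DUP): [3, 0, 0]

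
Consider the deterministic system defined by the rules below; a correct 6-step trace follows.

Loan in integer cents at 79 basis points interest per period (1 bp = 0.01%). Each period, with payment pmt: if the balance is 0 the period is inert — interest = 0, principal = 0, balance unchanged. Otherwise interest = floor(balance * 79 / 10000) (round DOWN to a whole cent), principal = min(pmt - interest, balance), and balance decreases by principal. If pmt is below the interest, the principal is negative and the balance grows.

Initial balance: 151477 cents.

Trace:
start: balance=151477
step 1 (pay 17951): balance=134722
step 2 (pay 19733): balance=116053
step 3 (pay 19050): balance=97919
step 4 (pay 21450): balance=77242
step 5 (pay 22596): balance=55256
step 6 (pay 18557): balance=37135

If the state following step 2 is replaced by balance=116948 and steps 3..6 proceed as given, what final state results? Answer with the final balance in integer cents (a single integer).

state after step 2 := balance=116948
step 3 (pay 19050): balance=98821
step 4 (pay 21450): balance=78151
step 5 (pay 22596): balance=56172
step 6 (pay 18557): balance=38058

38058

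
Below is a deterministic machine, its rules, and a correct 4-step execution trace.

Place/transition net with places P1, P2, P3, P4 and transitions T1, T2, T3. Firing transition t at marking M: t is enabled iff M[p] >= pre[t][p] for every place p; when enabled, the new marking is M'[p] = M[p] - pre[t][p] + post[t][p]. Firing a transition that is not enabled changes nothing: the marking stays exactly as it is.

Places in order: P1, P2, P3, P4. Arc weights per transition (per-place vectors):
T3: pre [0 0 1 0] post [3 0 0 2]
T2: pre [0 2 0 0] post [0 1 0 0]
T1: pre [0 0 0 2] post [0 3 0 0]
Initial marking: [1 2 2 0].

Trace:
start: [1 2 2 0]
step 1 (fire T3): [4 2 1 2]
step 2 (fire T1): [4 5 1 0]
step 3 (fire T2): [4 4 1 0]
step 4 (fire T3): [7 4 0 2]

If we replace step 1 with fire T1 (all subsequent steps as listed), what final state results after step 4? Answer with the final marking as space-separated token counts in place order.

4 1 1 2

(re-executing from step 1 with the substitution; state before step 1: [1 2 2 0])
step 1 (fire T1): [1 2 2 0]
step 2 (fire T1): [1 2 2 0]
step 3 (fire T2): [1 1 2 0]
step 4 (fire T3): [4 1 1 2]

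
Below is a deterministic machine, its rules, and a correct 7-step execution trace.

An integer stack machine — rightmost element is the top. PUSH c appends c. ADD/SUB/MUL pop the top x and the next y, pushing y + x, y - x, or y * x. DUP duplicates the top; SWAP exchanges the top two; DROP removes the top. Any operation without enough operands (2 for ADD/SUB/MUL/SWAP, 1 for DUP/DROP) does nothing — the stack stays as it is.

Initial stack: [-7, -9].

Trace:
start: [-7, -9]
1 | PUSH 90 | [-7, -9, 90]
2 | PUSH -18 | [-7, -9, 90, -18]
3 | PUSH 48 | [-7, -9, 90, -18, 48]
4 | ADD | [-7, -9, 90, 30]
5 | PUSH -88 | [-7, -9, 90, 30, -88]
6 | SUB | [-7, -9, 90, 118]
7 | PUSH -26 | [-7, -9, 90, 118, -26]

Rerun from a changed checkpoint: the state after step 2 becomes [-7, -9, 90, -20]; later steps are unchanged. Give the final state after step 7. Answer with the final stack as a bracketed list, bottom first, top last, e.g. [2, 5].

[-7, -9, 90, 116, -26]

state after step 2 := [-7, -9, 90, -20]
3 | PUSH 48 | [-7, -9, 90, -20, 48]
4 | ADD | [-7, -9, 90, 28]
5 | PUSH -88 | [-7, -9, 90, 28, -88]
6 | SUB | [-7, -9, 90, 116]
7 | PUSH -26 | [-7, -9, 90, 116, -26]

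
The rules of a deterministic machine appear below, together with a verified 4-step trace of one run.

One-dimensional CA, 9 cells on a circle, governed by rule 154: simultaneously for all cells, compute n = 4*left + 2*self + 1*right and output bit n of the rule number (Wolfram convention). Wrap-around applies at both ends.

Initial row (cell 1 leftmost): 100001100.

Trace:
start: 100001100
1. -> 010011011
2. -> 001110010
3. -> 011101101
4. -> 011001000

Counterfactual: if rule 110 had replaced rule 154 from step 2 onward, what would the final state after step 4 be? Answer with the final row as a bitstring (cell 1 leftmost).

(re-executing steps 2..4 under rule 110; state before step 2: 010011011)
2. -> 110111111
3. -> 011100000
4. -> 110100000

110100000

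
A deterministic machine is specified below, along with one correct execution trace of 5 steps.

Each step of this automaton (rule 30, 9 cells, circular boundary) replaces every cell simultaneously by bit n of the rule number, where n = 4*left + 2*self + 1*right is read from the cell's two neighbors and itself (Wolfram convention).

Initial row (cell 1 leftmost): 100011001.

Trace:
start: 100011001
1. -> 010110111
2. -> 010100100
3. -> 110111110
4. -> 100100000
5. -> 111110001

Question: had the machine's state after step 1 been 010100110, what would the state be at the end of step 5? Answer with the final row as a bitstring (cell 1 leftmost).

state after step 1 := 010100110
2. -> 110111101
3. -> 000100001
4. -> 101110011
5. -> 001001110

001001110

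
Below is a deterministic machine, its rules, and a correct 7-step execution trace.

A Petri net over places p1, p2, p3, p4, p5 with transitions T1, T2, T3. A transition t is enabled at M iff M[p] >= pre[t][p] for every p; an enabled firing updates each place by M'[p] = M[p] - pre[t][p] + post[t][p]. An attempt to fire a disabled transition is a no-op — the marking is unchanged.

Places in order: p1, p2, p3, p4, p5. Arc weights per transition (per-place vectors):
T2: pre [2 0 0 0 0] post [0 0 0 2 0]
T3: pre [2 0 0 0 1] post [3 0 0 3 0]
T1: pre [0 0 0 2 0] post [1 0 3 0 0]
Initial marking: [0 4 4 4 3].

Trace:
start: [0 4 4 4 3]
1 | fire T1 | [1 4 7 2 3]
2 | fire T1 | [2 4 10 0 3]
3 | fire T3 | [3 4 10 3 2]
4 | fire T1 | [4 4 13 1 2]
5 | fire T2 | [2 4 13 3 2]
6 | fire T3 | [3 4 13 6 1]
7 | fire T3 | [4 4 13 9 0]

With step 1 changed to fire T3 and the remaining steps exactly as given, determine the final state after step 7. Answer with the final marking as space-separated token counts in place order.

(re-executing from step 1 with the substitution; state before step 1: [0 4 4 4 3])
1 | fire T3 | [0 4 4 4 3]
2 | fire T1 | [1 4 7 2 3]
3 | fire T3 | [1 4 7 2 3]
4 | fire T1 | [2 4 10 0 3]
5 | fire T2 | [0 4 10 2 3]
6 | fire T3 | [0 4 10 2 3]
7 | fire T3 | [0 4 10 2 3]

0 4 10 2 3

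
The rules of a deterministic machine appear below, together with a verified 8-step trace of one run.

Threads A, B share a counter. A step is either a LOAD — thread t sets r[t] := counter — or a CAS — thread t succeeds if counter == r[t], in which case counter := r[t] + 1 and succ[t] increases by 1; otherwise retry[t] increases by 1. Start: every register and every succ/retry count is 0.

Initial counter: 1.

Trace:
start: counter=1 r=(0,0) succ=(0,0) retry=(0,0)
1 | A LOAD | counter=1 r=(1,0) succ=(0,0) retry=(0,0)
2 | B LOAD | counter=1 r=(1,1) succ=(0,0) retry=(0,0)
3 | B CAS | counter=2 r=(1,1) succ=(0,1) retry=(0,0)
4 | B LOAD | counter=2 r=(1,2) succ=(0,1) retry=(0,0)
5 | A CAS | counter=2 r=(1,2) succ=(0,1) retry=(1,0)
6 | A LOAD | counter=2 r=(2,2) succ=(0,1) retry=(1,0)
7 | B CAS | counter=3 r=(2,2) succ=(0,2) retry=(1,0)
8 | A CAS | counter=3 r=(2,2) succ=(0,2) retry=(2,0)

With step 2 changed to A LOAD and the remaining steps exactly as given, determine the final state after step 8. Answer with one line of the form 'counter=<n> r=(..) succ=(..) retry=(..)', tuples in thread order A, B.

(re-executing from step 2 with the substitution; state before step 2: counter=1 r=(1,0) succ=(0,0) retry=(0,0))
2 | A LOAD | counter=1 r=(1,0) succ=(0,0) retry=(0,0)
3 | B CAS | counter=1 r=(1,0) succ=(0,0) retry=(0,1)
4 | B LOAD | counter=1 r=(1,1) succ=(0,0) retry=(0,1)
5 | A CAS | counter=2 r=(1,1) succ=(1,0) retry=(0,1)
6 | A LOAD | counter=2 r=(2,1) succ=(1,0) retry=(0,1)
7 | B CAS | counter=2 r=(2,1) succ=(1,0) retry=(0,2)
8 | A CAS | counter=3 r=(2,1) succ=(2,0) retry=(0,2)

counter=3 r=(2,1) succ=(2,0) retry=(0,2)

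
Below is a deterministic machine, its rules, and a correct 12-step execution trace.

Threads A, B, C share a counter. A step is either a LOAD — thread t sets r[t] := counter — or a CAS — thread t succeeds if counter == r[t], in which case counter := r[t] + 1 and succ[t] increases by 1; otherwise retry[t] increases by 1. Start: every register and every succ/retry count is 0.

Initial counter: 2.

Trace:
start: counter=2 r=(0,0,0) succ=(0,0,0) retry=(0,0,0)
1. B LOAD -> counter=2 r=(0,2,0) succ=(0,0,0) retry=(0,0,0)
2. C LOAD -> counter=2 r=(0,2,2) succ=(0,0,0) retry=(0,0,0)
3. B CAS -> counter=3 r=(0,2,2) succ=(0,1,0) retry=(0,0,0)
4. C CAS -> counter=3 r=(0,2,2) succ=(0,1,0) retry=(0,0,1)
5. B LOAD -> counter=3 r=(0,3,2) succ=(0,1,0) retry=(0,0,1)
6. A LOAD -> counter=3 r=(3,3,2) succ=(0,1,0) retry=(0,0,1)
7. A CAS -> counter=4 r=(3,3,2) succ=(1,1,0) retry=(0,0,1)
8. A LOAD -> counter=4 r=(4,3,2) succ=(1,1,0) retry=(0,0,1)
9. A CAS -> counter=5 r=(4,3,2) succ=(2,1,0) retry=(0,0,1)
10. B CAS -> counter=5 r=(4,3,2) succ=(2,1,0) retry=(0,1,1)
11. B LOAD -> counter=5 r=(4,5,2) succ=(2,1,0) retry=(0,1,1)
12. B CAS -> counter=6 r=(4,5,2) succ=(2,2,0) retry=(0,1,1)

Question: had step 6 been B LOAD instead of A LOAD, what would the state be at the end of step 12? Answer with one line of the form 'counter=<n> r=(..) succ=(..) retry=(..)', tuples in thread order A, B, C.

counter=5 r=(3,4,2) succ=(1,2,0) retry=(1,1,1)

(re-executing from step 6 with the substitution; state before step 6: counter=3 r=(0,3,2) succ=(0,1,0) retry=(0,0,1))
6. B LOAD -> counter=3 r=(0,3,2) succ=(0,1,0) retry=(0,0,1)
7. A CAS -> counter=3 r=(0,3,2) succ=(0,1,0) retry=(1,0,1)
8. A LOAD -> counter=3 r=(3,3,2) succ=(0,1,0) retry=(1,0,1)
9. A CAS -> counter=4 r=(3,3,2) succ=(1,1,0) retry=(1,0,1)
10. B CAS -> counter=4 r=(3,3,2) succ=(1,1,0) retry=(1,1,1)
11. B LOAD -> counter=4 r=(3,4,2) succ=(1,1,0) retry=(1,1,1)
12. B CAS -> counter=5 r=(3,4,2) succ=(1,2,0) retry=(1,1,1)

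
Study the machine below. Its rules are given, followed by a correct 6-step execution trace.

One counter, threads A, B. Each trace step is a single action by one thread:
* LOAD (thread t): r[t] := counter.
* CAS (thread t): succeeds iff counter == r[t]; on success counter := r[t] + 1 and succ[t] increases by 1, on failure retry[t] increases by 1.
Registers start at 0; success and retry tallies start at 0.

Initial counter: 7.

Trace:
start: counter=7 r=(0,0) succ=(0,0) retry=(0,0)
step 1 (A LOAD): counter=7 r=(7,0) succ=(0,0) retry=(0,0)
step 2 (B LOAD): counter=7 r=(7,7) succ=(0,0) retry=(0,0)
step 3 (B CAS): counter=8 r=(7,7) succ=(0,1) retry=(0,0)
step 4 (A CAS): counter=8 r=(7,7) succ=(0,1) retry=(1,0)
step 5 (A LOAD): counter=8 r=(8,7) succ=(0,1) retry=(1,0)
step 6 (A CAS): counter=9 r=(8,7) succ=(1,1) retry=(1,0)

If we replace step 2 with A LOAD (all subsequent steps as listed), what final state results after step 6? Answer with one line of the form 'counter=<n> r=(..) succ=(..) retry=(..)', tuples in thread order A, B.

(re-executing from step 2 with the substitution; state before step 2: counter=7 r=(7,0) succ=(0,0) retry=(0,0))
step 2 (A LOAD): counter=7 r=(7,0) succ=(0,0) retry=(0,0)
step 3 (B CAS): counter=7 r=(7,0) succ=(0,0) retry=(0,1)
step 4 (A CAS): counter=8 r=(7,0) succ=(1,0) retry=(0,1)
step 5 (A LOAD): counter=8 r=(8,0) succ=(1,0) retry=(0,1)
step 6 (A CAS): counter=9 r=(8,0) succ=(2,0) retry=(0,1)

counter=9 r=(8,0) succ=(2,0) retry=(0,1)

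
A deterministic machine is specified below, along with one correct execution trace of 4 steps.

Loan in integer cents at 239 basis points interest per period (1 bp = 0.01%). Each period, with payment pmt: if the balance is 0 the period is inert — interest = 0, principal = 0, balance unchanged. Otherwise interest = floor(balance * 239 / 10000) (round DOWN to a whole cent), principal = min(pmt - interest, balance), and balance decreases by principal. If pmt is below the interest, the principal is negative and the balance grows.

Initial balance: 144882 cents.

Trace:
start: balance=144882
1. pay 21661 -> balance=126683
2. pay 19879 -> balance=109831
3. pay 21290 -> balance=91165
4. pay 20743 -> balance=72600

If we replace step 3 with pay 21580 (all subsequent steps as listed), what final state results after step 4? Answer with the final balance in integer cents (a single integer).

72303

(re-executing from step 3 with the substitution; state before step 3: balance=109831)
3. pay 21580 -> balance=90875
4. pay 20743 -> balance=72303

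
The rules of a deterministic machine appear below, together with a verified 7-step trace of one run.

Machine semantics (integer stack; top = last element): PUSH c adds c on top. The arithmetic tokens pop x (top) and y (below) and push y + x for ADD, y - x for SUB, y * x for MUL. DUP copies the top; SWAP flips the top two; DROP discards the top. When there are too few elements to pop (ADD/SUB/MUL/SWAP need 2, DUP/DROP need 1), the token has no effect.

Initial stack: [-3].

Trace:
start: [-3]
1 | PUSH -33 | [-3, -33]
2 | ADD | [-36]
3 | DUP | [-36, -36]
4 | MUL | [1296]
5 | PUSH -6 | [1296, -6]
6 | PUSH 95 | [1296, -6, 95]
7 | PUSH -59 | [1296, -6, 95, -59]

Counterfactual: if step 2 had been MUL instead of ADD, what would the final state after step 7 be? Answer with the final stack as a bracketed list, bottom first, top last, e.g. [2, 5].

[9801, -6, 95, -59]

(re-executing from step 2 with the substitution; state before step 2: [-3, -33])
2 | MUL | [99]
3 | DUP | [99, 99]
4 | MUL | [9801]
5 | PUSH -6 | [9801, -6]
6 | PUSH 95 | [9801, -6, 95]
7 | PUSH -59 | [9801, -6, 95, -59]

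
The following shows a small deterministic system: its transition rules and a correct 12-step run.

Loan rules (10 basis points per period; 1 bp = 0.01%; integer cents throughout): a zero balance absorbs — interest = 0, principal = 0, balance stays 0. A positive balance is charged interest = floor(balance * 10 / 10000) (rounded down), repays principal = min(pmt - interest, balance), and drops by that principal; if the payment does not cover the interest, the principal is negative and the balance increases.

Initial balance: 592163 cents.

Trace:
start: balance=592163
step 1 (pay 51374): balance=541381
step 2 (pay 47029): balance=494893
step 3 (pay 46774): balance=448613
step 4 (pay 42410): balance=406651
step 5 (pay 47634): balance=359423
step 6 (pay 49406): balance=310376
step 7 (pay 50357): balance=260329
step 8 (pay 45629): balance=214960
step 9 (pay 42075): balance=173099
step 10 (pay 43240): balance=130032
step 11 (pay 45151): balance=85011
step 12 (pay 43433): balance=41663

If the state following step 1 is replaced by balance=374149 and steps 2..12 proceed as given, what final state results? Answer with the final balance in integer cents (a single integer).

0

state after step 1 := balance=374149
step 2 (pay 47029): balance=327494
step 3 (pay 46774): balance=281047
step 4 (pay 42410): balance=238918
step 5 (pay 47634): balance=191522
step 6 (pay 49406): balance=142307
step 7 (pay 50357): balance=92092
step 8 (pay 45629): balance=46555
step 9 (pay 42075): balance=4526
step 10 (pay 43240): balance=0
step 11 (pay 45151): balance=0
step 12 (pay 43433): balance=0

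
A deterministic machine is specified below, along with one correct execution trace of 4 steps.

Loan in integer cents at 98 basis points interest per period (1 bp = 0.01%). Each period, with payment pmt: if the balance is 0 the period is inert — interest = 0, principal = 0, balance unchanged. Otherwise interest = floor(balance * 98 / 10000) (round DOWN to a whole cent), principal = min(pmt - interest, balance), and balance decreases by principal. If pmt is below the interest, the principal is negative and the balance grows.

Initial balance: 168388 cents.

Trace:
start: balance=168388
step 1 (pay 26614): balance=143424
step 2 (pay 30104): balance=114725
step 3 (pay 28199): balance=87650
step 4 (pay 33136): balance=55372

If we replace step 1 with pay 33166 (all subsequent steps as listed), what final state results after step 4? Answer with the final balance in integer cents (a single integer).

(re-executing from step 1 with the substitution; state before step 1: balance=168388)
step 1 (pay 33166): balance=136872
step 2 (pay 30104): balance=108109
step 3 (pay 28199): balance=80969
step 4 (pay 33136): balance=48626

48626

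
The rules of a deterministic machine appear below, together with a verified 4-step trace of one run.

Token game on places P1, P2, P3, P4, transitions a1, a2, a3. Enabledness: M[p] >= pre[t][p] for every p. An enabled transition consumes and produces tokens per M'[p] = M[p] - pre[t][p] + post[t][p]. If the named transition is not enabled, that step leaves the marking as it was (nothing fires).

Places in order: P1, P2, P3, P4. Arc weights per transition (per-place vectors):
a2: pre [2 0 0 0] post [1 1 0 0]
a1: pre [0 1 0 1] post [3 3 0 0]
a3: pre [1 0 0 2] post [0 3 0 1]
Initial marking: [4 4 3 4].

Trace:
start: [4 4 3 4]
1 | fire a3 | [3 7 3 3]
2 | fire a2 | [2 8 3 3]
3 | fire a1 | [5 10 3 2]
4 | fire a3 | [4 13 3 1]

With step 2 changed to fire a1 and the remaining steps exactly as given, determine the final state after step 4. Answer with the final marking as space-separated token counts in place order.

(re-executing from step 2 with the substitution; state before step 2: [3 7 3 3])
2 | fire a1 | [6 9 3 2]
3 | fire a1 | [9 11 3 1]
4 | fire a3 | [9 11 3 1]

9 11 3 1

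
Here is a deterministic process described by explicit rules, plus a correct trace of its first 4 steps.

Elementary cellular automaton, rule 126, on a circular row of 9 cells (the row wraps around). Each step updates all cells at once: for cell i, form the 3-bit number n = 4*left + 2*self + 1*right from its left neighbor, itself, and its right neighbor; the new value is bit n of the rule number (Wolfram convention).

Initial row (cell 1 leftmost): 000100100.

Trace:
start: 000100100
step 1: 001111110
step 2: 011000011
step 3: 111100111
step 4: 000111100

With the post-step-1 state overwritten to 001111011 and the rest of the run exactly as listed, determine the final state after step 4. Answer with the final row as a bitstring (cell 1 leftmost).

011001100

state after step 1 := 001111011
step 2: 111001111
step 3: 001111000
step 4: 011001100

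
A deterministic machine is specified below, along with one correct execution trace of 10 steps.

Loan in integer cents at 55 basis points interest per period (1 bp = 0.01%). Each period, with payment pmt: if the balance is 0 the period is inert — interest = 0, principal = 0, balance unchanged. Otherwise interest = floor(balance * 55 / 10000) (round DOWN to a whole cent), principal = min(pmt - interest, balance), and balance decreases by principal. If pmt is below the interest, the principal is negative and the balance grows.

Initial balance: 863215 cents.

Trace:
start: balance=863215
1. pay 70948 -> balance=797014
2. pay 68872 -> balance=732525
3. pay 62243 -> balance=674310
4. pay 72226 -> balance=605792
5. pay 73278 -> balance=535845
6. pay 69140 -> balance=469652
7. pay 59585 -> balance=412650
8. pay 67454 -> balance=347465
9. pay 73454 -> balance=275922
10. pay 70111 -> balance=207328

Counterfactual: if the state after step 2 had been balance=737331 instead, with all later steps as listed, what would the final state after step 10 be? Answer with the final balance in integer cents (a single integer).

212351

state after step 2 := balance=737331
3. pay 62243 -> balance=679143
4. pay 72226 -> balance=610652
5. pay 73278 -> balance=540732
6. pay 69140 -> balance=474566
7. pay 59585 -> balance=417591
8. pay 67454 -> balance=352433
9. pay 73454 -> balance=280917
10. pay 70111 -> balance=212351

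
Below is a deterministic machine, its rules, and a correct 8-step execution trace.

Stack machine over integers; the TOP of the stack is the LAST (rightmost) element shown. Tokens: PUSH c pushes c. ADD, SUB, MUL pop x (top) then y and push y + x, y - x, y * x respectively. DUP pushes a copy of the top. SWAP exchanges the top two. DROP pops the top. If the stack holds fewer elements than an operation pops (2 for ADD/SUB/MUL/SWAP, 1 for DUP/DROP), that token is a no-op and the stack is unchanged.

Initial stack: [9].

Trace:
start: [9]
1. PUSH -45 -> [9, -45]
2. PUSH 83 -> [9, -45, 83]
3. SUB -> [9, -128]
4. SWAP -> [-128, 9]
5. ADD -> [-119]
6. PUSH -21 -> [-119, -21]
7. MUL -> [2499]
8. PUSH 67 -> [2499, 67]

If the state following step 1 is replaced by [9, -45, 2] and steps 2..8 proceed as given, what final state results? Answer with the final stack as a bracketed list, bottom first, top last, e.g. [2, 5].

state after step 1 := [9, -45, 2]
2. PUSH 83 -> [9, -45, 2, 83]
3. SUB -> [9, -45, -81]
4. SWAP -> [9, -81, -45]
5. ADD -> [9, -126]
6. PUSH -21 -> [9, -126, -21]
7. MUL -> [9, 2646]
8. PUSH 67 -> [9, 2646, 67]

[9, 2646, 67]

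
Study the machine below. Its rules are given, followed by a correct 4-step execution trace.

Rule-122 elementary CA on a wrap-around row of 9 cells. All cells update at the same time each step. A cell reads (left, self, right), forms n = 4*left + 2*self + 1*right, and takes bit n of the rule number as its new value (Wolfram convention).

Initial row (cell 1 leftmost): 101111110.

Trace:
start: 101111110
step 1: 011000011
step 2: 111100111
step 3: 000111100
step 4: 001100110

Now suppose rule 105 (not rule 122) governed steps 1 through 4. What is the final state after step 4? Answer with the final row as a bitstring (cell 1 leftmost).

101000010

(re-executing steps 1..4 under rule 105; state before step 1: 101111110)
step 1: 011000011
step 2: 111011011
step 3: 001111110
step 4: 101000010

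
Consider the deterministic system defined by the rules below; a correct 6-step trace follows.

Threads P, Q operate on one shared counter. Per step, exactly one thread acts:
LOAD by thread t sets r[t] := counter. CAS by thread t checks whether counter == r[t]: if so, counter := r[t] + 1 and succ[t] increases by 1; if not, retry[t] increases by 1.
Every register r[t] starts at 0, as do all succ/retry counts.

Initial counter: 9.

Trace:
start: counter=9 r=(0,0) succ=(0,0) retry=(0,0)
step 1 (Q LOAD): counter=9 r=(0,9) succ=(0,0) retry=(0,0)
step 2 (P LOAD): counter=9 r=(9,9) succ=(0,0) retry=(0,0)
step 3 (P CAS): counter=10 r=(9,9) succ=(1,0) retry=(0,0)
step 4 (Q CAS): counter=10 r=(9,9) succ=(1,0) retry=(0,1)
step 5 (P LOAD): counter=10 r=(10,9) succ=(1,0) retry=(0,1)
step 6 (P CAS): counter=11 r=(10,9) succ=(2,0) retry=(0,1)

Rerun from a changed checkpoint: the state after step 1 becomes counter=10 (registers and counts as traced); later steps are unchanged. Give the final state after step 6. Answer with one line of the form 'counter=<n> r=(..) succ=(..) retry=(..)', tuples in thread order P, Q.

state after step 1 := counter=10 r=(0,9) succ=(0,0) retry=(0,0)
step 2 (P LOAD): counter=10 r=(10,9) succ=(0,0) retry=(0,0)
step 3 (P CAS): counter=11 r=(10,9) succ=(1,0) retry=(0,0)
step 4 (Q CAS): counter=11 r=(10,9) succ=(1,0) retry=(0,1)
step 5 (P LOAD): counter=11 r=(11,9) succ=(1,0) retry=(0,1)
step 6 (P CAS): counter=12 r=(11,9) succ=(2,0) retry=(0,1)

counter=12 r=(11,9) succ=(2,0) retry=(0,1)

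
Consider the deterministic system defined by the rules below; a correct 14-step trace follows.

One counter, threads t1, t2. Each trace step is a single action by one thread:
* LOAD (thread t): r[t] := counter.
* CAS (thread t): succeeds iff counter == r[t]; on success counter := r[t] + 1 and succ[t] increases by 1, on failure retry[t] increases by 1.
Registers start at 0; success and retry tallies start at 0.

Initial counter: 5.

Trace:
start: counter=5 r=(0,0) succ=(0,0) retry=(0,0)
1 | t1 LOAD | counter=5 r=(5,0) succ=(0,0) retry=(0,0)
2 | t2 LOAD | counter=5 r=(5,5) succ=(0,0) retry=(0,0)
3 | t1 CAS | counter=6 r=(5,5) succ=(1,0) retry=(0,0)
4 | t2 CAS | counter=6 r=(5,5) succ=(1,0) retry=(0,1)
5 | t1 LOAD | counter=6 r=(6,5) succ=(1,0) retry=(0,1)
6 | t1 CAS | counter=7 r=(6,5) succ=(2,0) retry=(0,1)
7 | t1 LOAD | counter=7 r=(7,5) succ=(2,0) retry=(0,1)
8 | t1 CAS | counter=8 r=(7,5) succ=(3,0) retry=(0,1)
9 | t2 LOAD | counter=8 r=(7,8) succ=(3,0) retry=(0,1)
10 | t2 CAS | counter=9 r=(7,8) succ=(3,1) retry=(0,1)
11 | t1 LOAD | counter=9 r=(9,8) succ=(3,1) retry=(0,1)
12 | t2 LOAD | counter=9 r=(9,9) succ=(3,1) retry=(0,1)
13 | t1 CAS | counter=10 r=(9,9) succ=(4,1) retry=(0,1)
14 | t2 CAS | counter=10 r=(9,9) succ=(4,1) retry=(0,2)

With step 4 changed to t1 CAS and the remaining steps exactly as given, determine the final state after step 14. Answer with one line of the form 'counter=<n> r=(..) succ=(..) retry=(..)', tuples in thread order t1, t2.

(re-executing from step 4 with the substitution; state before step 4: counter=6 r=(5,5) succ=(1,0) retry=(0,0))
4 | t1 CAS | counter=6 r=(5,5) succ=(1,0) retry=(1,0)
5 | t1 LOAD | counter=6 r=(6,5) succ=(1,0) retry=(1,0)
6 | t1 CAS | counter=7 r=(6,5) succ=(2,0) retry=(1,0)
7 | t1 LOAD | counter=7 r=(7,5) succ=(2,0) retry=(1,0)
8 | t1 CAS | counter=8 r=(7,5) succ=(3,0) retry=(1,0)
9 | t2 LOAD | counter=8 r=(7,8) succ=(3,0) retry=(1,0)
10 | t2 CAS | counter=9 r=(7,8) succ=(3,1) retry=(1,0)
11 | t1 LOAD | counter=9 r=(9,8) succ=(3,1) retry=(1,0)
12 | t2 LOAD | counter=9 r=(9,9) succ=(3,1) retry=(1,0)
13 | t1 CAS | counter=10 r=(9,9) succ=(4,1) retry=(1,0)
14 | t2 CAS | counter=10 r=(9,9) succ=(4,1) retry=(1,1)

counter=10 r=(9,9) succ=(4,1) retry=(1,1)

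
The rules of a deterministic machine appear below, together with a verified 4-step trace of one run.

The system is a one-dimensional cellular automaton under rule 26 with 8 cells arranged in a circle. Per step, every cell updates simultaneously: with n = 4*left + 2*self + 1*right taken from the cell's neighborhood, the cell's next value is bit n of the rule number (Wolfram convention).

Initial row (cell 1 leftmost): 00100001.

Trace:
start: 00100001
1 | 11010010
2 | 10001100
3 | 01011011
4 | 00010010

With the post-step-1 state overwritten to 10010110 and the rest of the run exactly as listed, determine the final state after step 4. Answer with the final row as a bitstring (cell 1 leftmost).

10010000

state after step 1 := 10010110
2 | 01100100
3 | 11011010
4 | 10010000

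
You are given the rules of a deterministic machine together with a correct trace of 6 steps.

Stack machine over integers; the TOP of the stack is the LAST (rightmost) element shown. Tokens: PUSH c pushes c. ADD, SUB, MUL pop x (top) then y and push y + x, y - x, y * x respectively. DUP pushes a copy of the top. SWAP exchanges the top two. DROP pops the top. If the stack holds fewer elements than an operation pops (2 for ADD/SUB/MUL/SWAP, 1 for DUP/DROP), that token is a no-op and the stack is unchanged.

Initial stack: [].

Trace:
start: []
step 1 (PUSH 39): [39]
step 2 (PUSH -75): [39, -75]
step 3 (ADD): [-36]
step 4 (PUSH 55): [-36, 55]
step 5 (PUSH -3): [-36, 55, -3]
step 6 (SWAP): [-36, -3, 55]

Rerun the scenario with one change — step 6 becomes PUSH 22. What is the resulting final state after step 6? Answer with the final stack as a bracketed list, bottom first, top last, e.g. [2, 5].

(re-executing from step 6 with the substitution; state before step 6: [-36, 55, -3])
step 6 (PUSH 22): [-36, 55, -3, 22]

[-36, 55, -3, 22]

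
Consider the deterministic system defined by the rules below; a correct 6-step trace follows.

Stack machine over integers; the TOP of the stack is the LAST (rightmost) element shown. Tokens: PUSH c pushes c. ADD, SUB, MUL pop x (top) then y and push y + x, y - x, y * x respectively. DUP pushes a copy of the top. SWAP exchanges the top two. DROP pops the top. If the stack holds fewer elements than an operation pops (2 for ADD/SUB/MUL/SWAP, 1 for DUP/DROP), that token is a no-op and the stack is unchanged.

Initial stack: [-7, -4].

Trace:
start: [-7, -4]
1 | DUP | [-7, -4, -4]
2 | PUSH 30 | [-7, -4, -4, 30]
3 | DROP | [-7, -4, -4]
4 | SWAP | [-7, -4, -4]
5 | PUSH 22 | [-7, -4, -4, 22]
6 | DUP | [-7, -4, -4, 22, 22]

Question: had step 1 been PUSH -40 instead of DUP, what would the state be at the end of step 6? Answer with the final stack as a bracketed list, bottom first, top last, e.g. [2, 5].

(re-executing from step 1 with the substitution; state before step 1: [-7, -4])
1 | PUSH -40 | [-7, -4, -40]
2 | PUSH 30 | [-7, -4, -40, 30]
3 | DROP | [-7, -4, -40]
4 | SWAP | [-7, -40, -4]
5 | PUSH 22 | [-7, -40, -4, 22]
6 | DUP | [-7, -40, -4, 22, 22]

[-7, -40, -4, 22, 22]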